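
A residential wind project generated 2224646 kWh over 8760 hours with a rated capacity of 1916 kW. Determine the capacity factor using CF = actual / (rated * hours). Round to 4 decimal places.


Capacity factor = actual output / maximum possible output
Maximum possible = rated * hours = 1916 * 8760 = 16784160 kWh
CF = 2224646 / 16784160
CF = 0.1325

0.1325


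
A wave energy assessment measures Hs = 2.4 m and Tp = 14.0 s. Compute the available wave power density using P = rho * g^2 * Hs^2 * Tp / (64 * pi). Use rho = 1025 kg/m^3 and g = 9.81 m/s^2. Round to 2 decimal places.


Apply wave power formula:
  g^2 = 9.81^2 = 96.2361
  Hs^2 = 2.4^2 = 5.76
  Numerator = rho * g^2 * Hs^2 * Tp = 1025 * 96.2361 * 5.76 * 14.0 = 7954491.08
  Denominator = 64 * pi = 201.0619
  P = 7954491.08 / 201.0619 = 39562.39 W/m

39562.39


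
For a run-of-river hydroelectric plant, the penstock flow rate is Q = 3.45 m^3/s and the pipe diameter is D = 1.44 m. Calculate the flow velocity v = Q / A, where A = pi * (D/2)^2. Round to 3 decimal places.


Compute pipe cross-sectional area:
  A = pi * (D/2)^2 = pi * (1.44/2)^2 = 1.6286 m^2
Calculate velocity:
  v = Q / A = 3.45 / 1.6286
  v = 2.118 m/s

2.118


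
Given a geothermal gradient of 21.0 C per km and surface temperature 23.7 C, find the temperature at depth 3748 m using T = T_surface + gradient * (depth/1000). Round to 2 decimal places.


Convert depth to km: 3748 / 1000 = 3.748 km
Temperature increase = gradient * depth_km = 21.0 * 3.748 = 78.71 C
Temperature at depth = T_surface + delta_T = 23.7 + 78.71
T = 102.41 C

102.41


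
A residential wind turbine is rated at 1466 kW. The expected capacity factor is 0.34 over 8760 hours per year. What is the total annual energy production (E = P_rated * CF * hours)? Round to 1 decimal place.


Annual energy = rated_kW * capacity_factor * hours_per_year
Given: P_rated = 1466 kW, CF = 0.34, hours = 8760
E = 1466 * 0.34 * 8760
E = 4366334.4 kWh

4366334.4


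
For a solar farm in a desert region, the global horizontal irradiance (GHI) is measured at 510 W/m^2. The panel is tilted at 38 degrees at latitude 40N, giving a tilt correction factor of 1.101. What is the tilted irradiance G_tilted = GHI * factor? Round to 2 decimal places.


Identify the given values:
  GHI = 510 W/m^2, tilt correction factor = 1.101
Apply the formula G_tilted = GHI * factor:
  G_tilted = 510 * 1.101
  G_tilted = 561.51 W/m^2

561.51


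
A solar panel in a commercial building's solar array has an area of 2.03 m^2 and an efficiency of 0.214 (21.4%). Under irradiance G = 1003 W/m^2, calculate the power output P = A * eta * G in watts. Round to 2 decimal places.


Use the solar power formula P = A * eta * G.
Given: A = 2.03 m^2, eta = 0.214, G = 1003 W/m^2
P = 2.03 * 0.214 * 1003
P = 435.72 W

435.72


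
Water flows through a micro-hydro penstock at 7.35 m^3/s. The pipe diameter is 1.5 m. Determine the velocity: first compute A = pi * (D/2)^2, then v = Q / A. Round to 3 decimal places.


Compute pipe cross-sectional area:
  A = pi * (D/2)^2 = pi * (1.5/2)^2 = 1.7671 m^2
Calculate velocity:
  v = Q / A = 7.35 / 1.7671
  v = 4.159 m/s

4.159


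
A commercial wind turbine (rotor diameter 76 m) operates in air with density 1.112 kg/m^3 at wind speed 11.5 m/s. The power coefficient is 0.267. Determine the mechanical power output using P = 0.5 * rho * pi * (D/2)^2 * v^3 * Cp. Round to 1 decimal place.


Step 1 -- Compute swept area:
  A = pi * (D/2)^2 = pi * (76/2)^2 = 4536.46 m^2
Step 2 -- Apply wind power equation:
  P = 0.5 * rho * A * v^3 * Cp
  v^3 = 11.5^3 = 1520.875
  P = 0.5 * 1.112 * 4536.46 * 1520.875 * 0.267
  P = 1024228.0 W

1024228.0


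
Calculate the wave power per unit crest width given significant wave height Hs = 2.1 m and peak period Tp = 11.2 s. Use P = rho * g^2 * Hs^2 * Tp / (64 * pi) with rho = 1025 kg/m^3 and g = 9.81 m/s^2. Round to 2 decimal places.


Apply wave power formula:
  g^2 = 9.81^2 = 96.2361
  Hs^2 = 2.1^2 = 4.41
  Numerator = rho * g^2 * Hs^2 * Tp = 1025 * 96.2361 * 4.41 * 11.2 = 4872125.79
  Denominator = 64 * pi = 201.0619
  P = 4872125.79 / 201.0619 = 24231.97 W/m

24231.97


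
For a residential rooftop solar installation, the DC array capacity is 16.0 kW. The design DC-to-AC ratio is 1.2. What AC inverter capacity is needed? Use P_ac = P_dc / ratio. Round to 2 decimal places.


The inverter AC capacity is determined by the DC/AC ratio.
Given: P_dc = 16.0 kW, DC/AC ratio = 1.2
P_ac = P_dc / ratio = 16.0 / 1.2
P_ac = 13.33 kW

13.33


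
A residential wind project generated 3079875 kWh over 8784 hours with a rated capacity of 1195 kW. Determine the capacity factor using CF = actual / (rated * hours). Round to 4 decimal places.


Capacity factor = actual output / maximum possible output
Maximum possible = rated * hours = 1195 * 8784 = 10496880 kWh
CF = 3079875 / 10496880
CF = 0.2934

0.2934


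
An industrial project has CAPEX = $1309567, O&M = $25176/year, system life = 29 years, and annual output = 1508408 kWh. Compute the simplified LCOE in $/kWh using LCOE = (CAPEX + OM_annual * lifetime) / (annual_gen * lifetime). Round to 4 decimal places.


Total cost = CAPEX + OM * lifetime = 1309567 + 25176 * 29 = 1309567 + 730104 = 2039671
Total generation = annual * lifetime = 1508408 * 29 = 43743832 kWh
LCOE = 2039671 / 43743832
LCOE = 0.0466 $/kWh

0.0466


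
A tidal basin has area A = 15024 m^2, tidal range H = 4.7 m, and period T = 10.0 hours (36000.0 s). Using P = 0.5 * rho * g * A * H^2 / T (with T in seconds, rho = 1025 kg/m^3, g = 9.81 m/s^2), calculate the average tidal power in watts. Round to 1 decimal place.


Convert period to seconds: T = 10.0 * 3600 = 36000.0 s
H^2 = 4.7^2 = 22.09
P = 0.5 * rho * g * A * H^2 / T
P = 0.5 * 1025 * 9.81 * 15024 * 22.09 / 36000.0
P = 46349.1 W

46349.1


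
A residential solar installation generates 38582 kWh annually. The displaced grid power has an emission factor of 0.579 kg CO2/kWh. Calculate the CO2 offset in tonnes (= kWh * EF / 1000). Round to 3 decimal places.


CO2 offset in kg = generation * emission_factor
CO2 offset = 38582 * 0.579 = 22338.98 kg
Convert to tonnes:
  CO2 offset = 22338.98 / 1000 = 22.339 tonnes

22.339


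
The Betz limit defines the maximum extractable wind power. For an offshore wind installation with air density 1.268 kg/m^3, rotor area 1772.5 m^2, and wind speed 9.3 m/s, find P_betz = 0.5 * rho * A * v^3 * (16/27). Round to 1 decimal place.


The Betz coefficient Cp_max = 16/27 = 0.5926
v^3 = 9.3^3 = 804.357
P_betz = 0.5 * rho * A * v^3 * Cp_max
P_betz = 0.5 * 1.268 * 1772.5 * 804.357 * 0.5926
P_betz = 535649.3 W

535649.3


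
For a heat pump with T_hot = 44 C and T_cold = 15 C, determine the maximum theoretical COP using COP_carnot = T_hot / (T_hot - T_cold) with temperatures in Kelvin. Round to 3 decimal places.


Convert to Kelvin:
  T_hot = 44 + 273.15 = 317.15 K
  T_cold = 15 + 273.15 = 288.15 K
Apply Carnot COP formula:
  COP = T_hot_K / (T_hot_K - T_cold_K) = 317.15 / 29.0
  COP = 10.936

10.936


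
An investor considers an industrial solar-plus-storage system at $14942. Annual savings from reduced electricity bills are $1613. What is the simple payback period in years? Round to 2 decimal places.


Simple payback period = initial cost / annual savings
Payback = 14942 / 1613
Payback = 9.26 years

9.26


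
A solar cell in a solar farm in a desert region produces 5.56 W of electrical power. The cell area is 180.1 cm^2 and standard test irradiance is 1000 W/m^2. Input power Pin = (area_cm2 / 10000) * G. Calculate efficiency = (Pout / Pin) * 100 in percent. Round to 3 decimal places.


First compute the input power:
  Pin = area_cm2 / 10000 * G = 180.1 / 10000 * 1000 = 18.01 W
Then compute efficiency:
  Efficiency = (Pout / Pin) * 100 = (5.56 / 18.01) * 100
  Efficiency = 30.872%

30.872


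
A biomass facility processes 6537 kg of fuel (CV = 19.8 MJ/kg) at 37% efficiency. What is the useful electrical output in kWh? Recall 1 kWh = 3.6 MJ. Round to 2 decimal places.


Total energy = mass * CV = 6537 * 19.8 = 129432.6 MJ
Useful energy = total * eta = 129432.6 * 0.37 = 47890.06 MJ
Convert to kWh: 47890.06 / 3.6
Useful energy = 13302.80 kWh

13302.80


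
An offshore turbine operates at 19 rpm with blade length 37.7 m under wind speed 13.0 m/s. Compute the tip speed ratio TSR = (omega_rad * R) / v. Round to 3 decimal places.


Convert rotational speed to rad/s:
  omega = 19 * 2 * pi / 60 = 1.9897 rad/s
Compute tip speed:
  v_tip = omega * R = 1.9897 * 37.7 = 75.011 m/s
Tip speed ratio:
  TSR = v_tip / v_wind = 75.011 / 13.0 = 5.770

5.770


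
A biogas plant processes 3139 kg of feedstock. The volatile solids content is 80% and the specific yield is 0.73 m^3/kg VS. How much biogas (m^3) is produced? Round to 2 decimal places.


Compute volatile solids:
  VS = mass * VS_fraction = 3139 * 0.8 = 2511.2 kg
Calculate biogas volume:
  Biogas = VS * specific_yield = 2511.2 * 0.73
  Biogas = 1833.18 m^3

1833.18


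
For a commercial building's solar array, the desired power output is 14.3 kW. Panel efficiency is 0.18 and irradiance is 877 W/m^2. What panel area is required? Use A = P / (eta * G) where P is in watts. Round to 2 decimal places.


Convert target power to watts: P = 14.3 * 1000 = 14300.0 W
Compute denominator: eta * G = 0.18 * 877 = 157.86
Required area A = P / (eta * G) = 14300.0 / 157.86
A = 90.59 m^2

90.59


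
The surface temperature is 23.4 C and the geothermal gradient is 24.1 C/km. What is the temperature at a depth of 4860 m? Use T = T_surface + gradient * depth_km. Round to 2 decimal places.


Convert depth to km: 4860 / 1000 = 4.86 km
Temperature increase = gradient * depth_km = 24.1 * 4.86 = 117.13 C
Temperature at depth = T_surface + delta_T = 23.4 + 117.13
T = 140.53 C

140.53


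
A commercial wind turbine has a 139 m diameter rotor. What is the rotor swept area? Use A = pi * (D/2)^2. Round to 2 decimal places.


Compute the rotor radius:
  r = D / 2 = 139 / 2 = 69.5 m
Calculate swept area:
  A = pi * r^2 = pi * 69.5^2
  A = 15174.68 m^2

15174.68


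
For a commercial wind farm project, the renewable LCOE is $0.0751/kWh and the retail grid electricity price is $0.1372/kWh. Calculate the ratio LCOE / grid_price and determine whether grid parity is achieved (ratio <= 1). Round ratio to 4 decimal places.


Compare LCOE to grid price:
  LCOE = $0.0751/kWh, Grid price = $0.1372/kWh
  Ratio = LCOE / grid_price = 0.0751 / 0.1372 = 0.5474
  Grid parity achieved (ratio <= 1)? yes

0.5474


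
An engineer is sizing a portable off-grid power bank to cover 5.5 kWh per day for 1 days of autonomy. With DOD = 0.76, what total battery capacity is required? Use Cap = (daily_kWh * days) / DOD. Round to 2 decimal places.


Total energy needed = daily * days = 5.5 * 1 = 5.5 kWh
Account for depth of discharge:
  Cap = total_energy / DOD = 5.5 / 0.76
  Cap = 7.24 kWh

7.24


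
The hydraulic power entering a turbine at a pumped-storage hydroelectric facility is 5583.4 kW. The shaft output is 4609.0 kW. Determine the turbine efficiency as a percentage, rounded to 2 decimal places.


Turbine efficiency = (output power / input power) * 100
eta = (4609.0 / 5583.4) * 100
eta = 82.55%

82.55


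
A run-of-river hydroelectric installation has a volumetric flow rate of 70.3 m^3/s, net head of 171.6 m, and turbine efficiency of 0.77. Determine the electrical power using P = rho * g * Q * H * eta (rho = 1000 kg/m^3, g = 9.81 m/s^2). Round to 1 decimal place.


Apply the hydropower formula P = rho * g * Q * H * eta
rho * g = 1000 * 9.81 = 9810.0
P = 9810.0 * 70.3 * 171.6 * 0.77
P = 91123908.9 W

91123908.9


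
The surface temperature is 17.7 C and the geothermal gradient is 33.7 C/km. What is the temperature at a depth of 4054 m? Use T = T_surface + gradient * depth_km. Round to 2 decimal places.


Convert depth to km: 4054 / 1000 = 4.054 km
Temperature increase = gradient * depth_km = 33.7 * 4.054 = 136.62 C
Temperature at depth = T_surface + delta_T = 17.7 + 136.62
T = 154.32 C

154.32


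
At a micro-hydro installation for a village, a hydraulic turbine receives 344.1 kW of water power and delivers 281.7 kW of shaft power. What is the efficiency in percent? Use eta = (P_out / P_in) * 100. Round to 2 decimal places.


Turbine efficiency = (output power / input power) * 100
eta = (281.7 / 344.1) * 100
eta = 81.87%

81.87


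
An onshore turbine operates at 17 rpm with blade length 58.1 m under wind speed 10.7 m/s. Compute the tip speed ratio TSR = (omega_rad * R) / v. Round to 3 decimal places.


Convert rotational speed to rad/s:
  omega = 17 * 2 * pi / 60 = 1.7802 rad/s
Compute tip speed:
  v_tip = omega * R = 1.7802 * 58.1 = 103.432 m/s
Tip speed ratio:
  TSR = v_tip / v_wind = 103.432 / 10.7 = 9.667

9.667


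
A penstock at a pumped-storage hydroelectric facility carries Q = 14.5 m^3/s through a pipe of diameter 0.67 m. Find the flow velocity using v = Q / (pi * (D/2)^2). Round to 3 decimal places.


Compute pipe cross-sectional area:
  A = pi * (D/2)^2 = pi * (0.67/2)^2 = 0.3526 m^2
Calculate velocity:
  v = Q / A = 14.5 / 0.3526
  v = 41.127 m/s

41.127


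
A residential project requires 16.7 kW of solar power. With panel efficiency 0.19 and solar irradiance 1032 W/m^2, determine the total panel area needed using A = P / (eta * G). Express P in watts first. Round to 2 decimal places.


Convert target power to watts: P = 16.7 * 1000 = 16700.0 W
Compute denominator: eta * G = 0.19 * 1032 = 196.08
Required area A = P / (eta * G) = 16700.0 / 196.08
A = 85.17 m^2

85.17


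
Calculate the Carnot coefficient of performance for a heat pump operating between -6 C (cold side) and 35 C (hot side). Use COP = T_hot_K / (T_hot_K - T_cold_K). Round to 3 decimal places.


Convert to Kelvin:
  T_hot = 35 + 273.15 = 308.15 K
  T_cold = -6 + 273.15 = 267.15 K
Apply Carnot COP formula:
  COP = T_hot_K / (T_hot_K - T_cold_K) = 308.15 / 41.0
  COP = 7.516

7.516


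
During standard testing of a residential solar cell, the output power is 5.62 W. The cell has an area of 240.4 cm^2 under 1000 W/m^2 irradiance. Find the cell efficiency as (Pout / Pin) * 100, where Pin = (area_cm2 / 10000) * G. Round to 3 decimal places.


First compute the input power:
  Pin = area_cm2 / 10000 * G = 240.4 / 10000 * 1000 = 24.04 W
Then compute efficiency:
  Efficiency = (Pout / Pin) * 100 = (5.62 / 24.04) * 100
  Efficiency = 23.378%

23.378


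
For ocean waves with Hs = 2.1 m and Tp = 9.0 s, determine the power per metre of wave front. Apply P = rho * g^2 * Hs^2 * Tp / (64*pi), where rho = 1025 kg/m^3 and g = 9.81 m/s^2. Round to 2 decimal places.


Apply wave power formula:
  g^2 = 9.81^2 = 96.2361
  Hs^2 = 2.1^2 = 4.41
  Numerator = rho * g^2 * Hs^2 * Tp = 1025 * 96.2361 * 4.41 * 9.0 = 3915101.08
  Denominator = 64 * pi = 201.0619
  P = 3915101.08 / 201.0619 = 19472.12 W/m

19472.12


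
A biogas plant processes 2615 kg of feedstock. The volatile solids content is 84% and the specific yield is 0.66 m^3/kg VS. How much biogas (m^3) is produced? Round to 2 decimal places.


Compute volatile solids:
  VS = mass * VS_fraction = 2615 * 0.84 = 2196.6 kg
Calculate biogas volume:
  Biogas = VS * specific_yield = 2196.6 * 0.66
  Biogas = 1449.76 m^3

1449.76


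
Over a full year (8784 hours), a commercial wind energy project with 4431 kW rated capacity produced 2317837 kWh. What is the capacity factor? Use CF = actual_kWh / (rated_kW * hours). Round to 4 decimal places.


Capacity factor = actual output / maximum possible output
Maximum possible = rated * hours = 4431 * 8784 = 38921904 kWh
CF = 2317837 / 38921904
CF = 0.0596

0.0596


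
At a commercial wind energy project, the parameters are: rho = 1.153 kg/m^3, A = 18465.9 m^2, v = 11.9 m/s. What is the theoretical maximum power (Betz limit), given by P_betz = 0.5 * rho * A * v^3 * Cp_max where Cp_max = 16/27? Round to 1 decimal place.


The Betz coefficient Cp_max = 16/27 = 0.5926
v^3 = 11.9^3 = 1685.159
P_betz = 0.5 * rho * A * v^3 * Cp_max
P_betz = 0.5 * 1.153 * 18465.9 * 1685.159 * 0.5926
P_betz = 10630823.2 W

10630823.2


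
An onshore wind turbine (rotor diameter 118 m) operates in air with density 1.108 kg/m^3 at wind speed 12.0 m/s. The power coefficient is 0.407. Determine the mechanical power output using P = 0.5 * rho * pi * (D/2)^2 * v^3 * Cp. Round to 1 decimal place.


Step 1 -- Compute swept area:
  A = pi * (D/2)^2 = pi * (118/2)^2 = 10935.88 m^2
Step 2 -- Apply wind power equation:
  P = 0.5 * rho * A * v^3 * Cp
  v^3 = 12.0^3 = 1728.0
  P = 0.5 * 1.108 * 10935.88 * 1728.0 * 0.407
  P = 4260904.6 W

4260904.6


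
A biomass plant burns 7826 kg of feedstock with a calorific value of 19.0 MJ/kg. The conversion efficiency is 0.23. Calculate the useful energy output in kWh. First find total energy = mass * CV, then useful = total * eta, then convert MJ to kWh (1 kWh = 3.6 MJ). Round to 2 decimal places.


Total energy = mass * CV = 7826 * 19.0 = 148694.0 MJ
Useful energy = total * eta = 148694.0 * 0.23 = 34199.62 MJ
Convert to kWh: 34199.62 / 3.6
Useful energy = 9499.89 kWh

9499.89


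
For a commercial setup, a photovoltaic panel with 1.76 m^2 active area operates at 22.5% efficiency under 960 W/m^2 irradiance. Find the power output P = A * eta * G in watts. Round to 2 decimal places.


Use the solar power formula P = A * eta * G.
Given: A = 1.76 m^2, eta = 0.225, G = 960 W/m^2
P = 1.76 * 0.225 * 960
P = 380.16 W

380.16


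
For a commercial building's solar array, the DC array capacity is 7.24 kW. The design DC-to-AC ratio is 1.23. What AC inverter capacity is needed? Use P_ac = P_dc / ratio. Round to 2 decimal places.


The inverter AC capacity is determined by the DC/AC ratio.
Given: P_dc = 7.24 kW, DC/AC ratio = 1.23
P_ac = P_dc / ratio = 7.24 / 1.23
P_ac = 5.89 kW

5.89


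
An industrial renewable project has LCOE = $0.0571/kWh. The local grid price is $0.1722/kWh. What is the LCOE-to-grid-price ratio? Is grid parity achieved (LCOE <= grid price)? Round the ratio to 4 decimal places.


Compare LCOE to grid price:
  LCOE = $0.0571/kWh, Grid price = $0.1722/kWh
  Ratio = LCOE / grid_price = 0.0571 / 0.1722 = 0.3316
  Grid parity achieved (ratio <= 1)? yes

0.3316


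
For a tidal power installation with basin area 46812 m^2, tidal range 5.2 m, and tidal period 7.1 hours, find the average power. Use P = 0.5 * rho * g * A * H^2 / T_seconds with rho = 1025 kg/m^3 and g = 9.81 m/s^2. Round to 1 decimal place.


Convert period to seconds: T = 7.1 * 3600 = 25560.0 s
H^2 = 5.2^2 = 27.04
P = 0.5 * rho * g * A * H^2 / T
P = 0.5 * 1025 * 9.81 * 46812 * 27.04 / 25560.0
P = 248980.8 W

248980.8


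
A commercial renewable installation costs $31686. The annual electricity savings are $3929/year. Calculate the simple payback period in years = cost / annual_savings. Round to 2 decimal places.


Simple payback period = initial cost / annual savings
Payback = 31686 / 3929
Payback = 8.06 years

8.06


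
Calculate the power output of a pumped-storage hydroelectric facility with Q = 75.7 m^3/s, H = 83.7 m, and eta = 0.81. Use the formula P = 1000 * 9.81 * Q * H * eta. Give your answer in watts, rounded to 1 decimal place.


Apply the hydropower formula P = rho * g * Q * H * eta
rho * g = 1000 * 9.81 = 9810.0
P = 9810.0 * 75.7 * 83.7 * 0.81
P = 50347204.7 W

50347204.7


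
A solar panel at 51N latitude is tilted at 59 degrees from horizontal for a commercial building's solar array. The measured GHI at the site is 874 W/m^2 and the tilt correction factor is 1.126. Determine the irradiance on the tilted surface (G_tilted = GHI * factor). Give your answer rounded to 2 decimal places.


Identify the given values:
  GHI = 874 W/m^2, tilt correction factor = 1.126
Apply the formula G_tilted = GHI * factor:
  G_tilted = 874 * 1.126
  G_tilted = 984.12 W/m^2

984.12


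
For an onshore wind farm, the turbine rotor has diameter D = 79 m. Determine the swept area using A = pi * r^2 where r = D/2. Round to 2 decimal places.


Compute the rotor radius:
  r = D / 2 = 79 / 2 = 39.5 m
Calculate swept area:
  A = pi * r^2 = pi * 39.5^2
  A = 4901.67 m^2

4901.67


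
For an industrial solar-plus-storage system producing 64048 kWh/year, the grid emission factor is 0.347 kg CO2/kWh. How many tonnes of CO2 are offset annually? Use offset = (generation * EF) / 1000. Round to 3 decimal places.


CO2 offset in kg = generation * emission_factor
CO2 offset = 64048 * 0.347 = 22224.66 kg
Convert to tonnes:
  CO2 offset = 22224.66 / 1000 = 22.225 tonnes

22.225


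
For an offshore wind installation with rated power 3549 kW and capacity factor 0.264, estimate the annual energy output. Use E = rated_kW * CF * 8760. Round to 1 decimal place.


Annual energy = rated_kW * capacity_factor * hours_per_year
Given: P_rated = 3549 kW, CF = 0.264, hours = 8760
E = 3549 * 0.264 * 8760
E = 8207559.4 kWh

8207559.4


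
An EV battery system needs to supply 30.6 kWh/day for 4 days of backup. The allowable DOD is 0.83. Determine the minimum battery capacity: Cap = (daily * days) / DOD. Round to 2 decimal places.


Total energy needed = daily * days = 30.6 * 4 = 122.4 kWh
Account for depth of discharge:
  Cap = total_energy / DOD = 122.4 / 0.83
  Cap = 147.47 kWh

147.47


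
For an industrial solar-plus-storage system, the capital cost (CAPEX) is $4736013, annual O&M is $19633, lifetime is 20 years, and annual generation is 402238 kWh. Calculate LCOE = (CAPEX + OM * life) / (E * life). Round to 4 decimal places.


Total cost = CAPEX + OM * lifetime = 4736013 + 19633 * 20 = 4736013 + 392660 = 5128673
Total generation = annual * lifetime = 402238 * 20 = 8044760 kWh
LCOE = 5128673 / 8044760
LCOE = 0.6375 $/kWh

0.6375


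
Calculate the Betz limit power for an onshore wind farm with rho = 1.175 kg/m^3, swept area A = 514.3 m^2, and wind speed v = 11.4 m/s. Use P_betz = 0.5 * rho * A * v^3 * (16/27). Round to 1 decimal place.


The Betz coefficient Cp_max = 16/27 = 0.5926
v^3 = 11.4^3 = 1481.544
P_betz = 0.5 * rho * A * v^3 * Cp_max
P_betz = 0.5 * 1.175 * 514.3 * 1481.544 * 0.5926
P_betz = 265274.3 W

265274.3


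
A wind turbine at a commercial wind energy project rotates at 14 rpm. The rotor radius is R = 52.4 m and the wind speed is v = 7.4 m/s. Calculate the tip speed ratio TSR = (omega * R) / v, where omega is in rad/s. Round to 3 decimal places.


Convert rotational speed to rad/s:
  omega = 14 * 2 * pi / 60 = 1.4661 rad/s
Compute tip speed:
  v_tip = omega * R = 1.4661 * 52.4 = 76.822 m/s
Tip speed ratio:
  TSR = v_tip / v_wind = 76.822 / 7.4 = 10.381

10.381


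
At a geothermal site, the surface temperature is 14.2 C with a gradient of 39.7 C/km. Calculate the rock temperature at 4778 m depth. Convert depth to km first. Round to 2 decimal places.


Convert depth to km: 4778 / 1000 = 4.778 km
Temperature increase = gradient * depth_km = 39.7 * 4.778 = 189.69 C
Temperature at depth = T_surface + delta_T = 14.2 + 189.69
T = 203.89 C

203.89


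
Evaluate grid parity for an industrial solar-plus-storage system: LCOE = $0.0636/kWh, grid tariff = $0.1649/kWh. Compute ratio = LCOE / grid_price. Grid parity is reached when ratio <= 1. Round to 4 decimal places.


Compare LCOE to grid price:
  LCOE = $0.0636/kWh, Grid price = $0.1649/kWh
  Ratio = LCOE / grid_price = 0.0636 / 0.1649 = 0.3857
  Grid parity achieved (ratio <= 1)? yes

0.3857


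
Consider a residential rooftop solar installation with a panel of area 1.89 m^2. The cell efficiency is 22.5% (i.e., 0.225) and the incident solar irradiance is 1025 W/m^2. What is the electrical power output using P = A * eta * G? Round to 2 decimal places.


Use the solar power formula P = A * eta * G.
Given: A = 1.89 m^2, eta = 0.225, G = 1025 W/m^2
P = 1.89 * 0.225 * 1025
P = 435.88 W

435.88


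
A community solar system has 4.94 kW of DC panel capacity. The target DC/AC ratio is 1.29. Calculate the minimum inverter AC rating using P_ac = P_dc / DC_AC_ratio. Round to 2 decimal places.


The inverter AC capacity is determined by the DC/AC ratio.
Given: P_dc = 4.94 kW, DC/AC ratio = 1.29
P_ac = P_dc / ratio = 4.94 / 1.29
P_ac = 3.83 kW

3.83


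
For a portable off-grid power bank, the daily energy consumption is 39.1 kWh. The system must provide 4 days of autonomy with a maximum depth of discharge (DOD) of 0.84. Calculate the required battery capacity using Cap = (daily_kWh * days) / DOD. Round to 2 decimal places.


Total energy needed = daily * days = 39.1 * 4 = 156.4 kWh
Account for depth of discharge:
  Cap = total_energy / DOD = 156.4 / 0.84
  Cap = 186.19 kWh

186.19


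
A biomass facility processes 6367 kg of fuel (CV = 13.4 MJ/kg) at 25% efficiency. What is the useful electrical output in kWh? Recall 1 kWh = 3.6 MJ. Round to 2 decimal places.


Total energy = mass * CV = 6367 * 13.4 = 85317.8 MJ
Useful energy = total * eta = 85317.8 * 0.25 = 21329.45 MJ
Convert to kWh: 21329.45 / 3.6
Useful energy = 5924.85 kWh

5924.85


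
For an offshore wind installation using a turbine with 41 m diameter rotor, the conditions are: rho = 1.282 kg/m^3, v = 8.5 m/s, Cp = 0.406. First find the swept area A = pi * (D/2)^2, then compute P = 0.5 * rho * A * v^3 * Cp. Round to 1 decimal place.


Step 1 -- Compute swept area:
  A = pi * (D/2)^2 = pi * (41/2)^2 = 1320.25 m^2
Step 2 -- Apply wind power equation:
  P = 0.5 * rho * A * v^3 * Cp
  v^3 = 8.5^3 = 614.125
  P = 0.5 * 1.282 * 1320.25 * 614.125 * 0.406
  P = 211007.8 W

211007.8


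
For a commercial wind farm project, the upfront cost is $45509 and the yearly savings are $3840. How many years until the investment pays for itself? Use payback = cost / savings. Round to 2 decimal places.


Simple payback period = initial cost / annual savings
Payback = 45509 / 3840
Payback = 11.85 years

11.85


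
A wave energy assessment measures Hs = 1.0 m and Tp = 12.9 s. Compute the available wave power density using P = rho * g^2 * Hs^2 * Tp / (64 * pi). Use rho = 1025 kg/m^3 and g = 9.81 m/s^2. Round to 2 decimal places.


Apply wave power formula:
  g^2 = 9.81^2 = 96.2361
  Hs^2 = 1.0^2 = 1.0
  Numerator = rho * g^2 * Hs^2 * Tp = 1025 * 96.2361 * 1.0 * 12.9 = 1272481.83
  Denominator = 64 * pi = 201.0619
  P = 1272481.83 / 201.0619 = 6328.81 W/m

6328.81


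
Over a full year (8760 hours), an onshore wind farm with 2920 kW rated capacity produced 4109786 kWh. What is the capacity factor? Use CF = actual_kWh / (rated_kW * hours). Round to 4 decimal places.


Capacity factor = actual output / maximum possible output
Maximum possible = rated * hours = 2920 * 8760 = 25579200 kWh
CF = 4109786 / 25579200
CF = 0.1607

0.1607


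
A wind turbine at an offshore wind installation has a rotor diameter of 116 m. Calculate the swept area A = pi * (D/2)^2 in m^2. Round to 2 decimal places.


Compute the rotor radius:
  r = D / 2 = 116 / 2 = 58.0 m
Calculate swept area:
  A = pi * r^2 = pi * 58.0^2
  A = 10568.32 m^2

10568.32


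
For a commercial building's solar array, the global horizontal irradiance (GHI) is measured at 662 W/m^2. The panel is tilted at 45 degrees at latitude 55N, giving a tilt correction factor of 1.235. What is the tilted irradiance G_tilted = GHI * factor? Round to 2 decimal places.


Identify the given values:
  GHI = 662 W/m^2, tilt correction factor = 1.235
Apply the formula G_tilted = GHI * factor:
  G_tilted = 662 * 1.235
  G_tilted = 817.57 W/m^2

817.57


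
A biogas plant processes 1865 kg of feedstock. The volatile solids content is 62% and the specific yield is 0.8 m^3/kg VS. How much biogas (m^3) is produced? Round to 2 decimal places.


Compute volatile solids:
  VS = mass * VS_fraction = 1865 * 0.62 = 1156.3 kg
Calculate biogas volume:
  Biogas = VS * specific_yield = 1156.3 * 0.8
  Biogas = 925.04 m^3

925.04


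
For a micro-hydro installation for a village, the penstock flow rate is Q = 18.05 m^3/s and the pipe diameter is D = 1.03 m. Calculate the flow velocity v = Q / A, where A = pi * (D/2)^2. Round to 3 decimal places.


Compute pipe cross-sectional area:
  A = pi * (D/2)^2 = pi * (1.03/2)^2 = 0.8332 m^2
Calculate velocity:
  v = Q / A = 18.05 / 0.8332
  v = 21.663 m/s

21.663


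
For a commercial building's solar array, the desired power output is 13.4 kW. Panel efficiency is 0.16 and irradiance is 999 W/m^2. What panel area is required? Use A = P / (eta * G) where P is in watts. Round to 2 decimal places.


Convert target power to watts: P = 13.4 * 1000 = 13400.0 W
Compute denominator: eta * G = 0.16 * 999 = 159.84
Required area A = P / (eta * G) = 13400.0 / 159.84
A = 83.83 m^2

83.83


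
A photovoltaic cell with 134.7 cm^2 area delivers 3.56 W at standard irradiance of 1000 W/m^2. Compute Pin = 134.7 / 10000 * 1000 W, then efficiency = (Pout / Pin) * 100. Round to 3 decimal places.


First compute the input power:
  Pin = area_cm2 / 10000 * G = 134.7 / 10000 * 1000 = 13.47 W
Then compute efficiency:
  Efficiency = (Pout / Pin) * 100 = (3.56 / 13.47) * 100
  Efficiency = 26.429%

26.429


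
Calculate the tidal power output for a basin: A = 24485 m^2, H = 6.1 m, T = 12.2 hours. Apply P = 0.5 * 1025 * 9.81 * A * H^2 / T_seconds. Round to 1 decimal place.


Convert period to seconds: T = 12.2 * 3600 = 43920.0 s
H^2 = 6.1^2 = 37.21
P = 0.5 * rho * g * A * H^2 / T
P = 0.5 * 1025 * 9.81 * 24485 * 37.21 / 43920.0
P = 104294.2 W

104294.2


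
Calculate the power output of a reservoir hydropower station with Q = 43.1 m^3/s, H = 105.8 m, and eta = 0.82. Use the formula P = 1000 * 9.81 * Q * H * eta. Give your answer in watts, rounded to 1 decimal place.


Apply the hydropower formula P = rho * g * Q * H * eta
rho * g = 1000 * 9.81 = 9810.0
P = 9810.0 * 43.1 * 105.8 * 0.82
P = 36681391.1 W

36681391.1


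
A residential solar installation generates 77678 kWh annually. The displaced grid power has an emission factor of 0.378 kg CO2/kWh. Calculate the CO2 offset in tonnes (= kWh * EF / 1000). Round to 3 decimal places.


CO2 offset in kg = generation * emission_factor
CO2 offset = 77678 * 0.378 = 29362.28 kg
Convert to tonnes:
  CO2 offset = 29362.28 / 1000 = 29.362 tonnes

29.362


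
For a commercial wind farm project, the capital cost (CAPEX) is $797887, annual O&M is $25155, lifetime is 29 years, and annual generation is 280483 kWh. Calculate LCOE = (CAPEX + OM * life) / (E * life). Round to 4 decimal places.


Total cost = CAPEX + OM * lifetime = 797887 + 25155 * 29 = 797887 + 729495 = 1527382
Total generation = annual * lifetime = 280483 * 29 = 8134007 kWh
LCOE = 1527382 / 8134007
LCOE = 0.1878 $/kWh

0.1878


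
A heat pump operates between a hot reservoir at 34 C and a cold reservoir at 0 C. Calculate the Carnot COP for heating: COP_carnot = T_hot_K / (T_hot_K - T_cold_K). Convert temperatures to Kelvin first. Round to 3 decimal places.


Convert to Kelvin:
  T_hot = 34 + 273.15 = 307.15 K
  T_cold = 0 + 273.15 = 273.15 K
Apply Carnot COP formula:
  COP = T_hot_K / (T_hot_K - T_cold_K) = 307.15 / 34.0
  COP = 9.034

9.034


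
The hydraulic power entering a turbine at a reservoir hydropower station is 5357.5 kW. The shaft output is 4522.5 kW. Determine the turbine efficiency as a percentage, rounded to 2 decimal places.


Turbine efficiency = (output power / input power) * 100
eta = (4522.5 / 5357.5) * 100
eta = 84.41%

84.41


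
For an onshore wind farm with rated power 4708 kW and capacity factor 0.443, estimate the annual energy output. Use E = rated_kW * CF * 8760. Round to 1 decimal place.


Annual energy = rated_kW * capacity_factor * hours_per_year
Given: P_rated = 4708 kW, CF = 0.443, hours = 8760
E = 4708 * 0.443 * 8760
E = 18270241.4 kWh

18270241.4


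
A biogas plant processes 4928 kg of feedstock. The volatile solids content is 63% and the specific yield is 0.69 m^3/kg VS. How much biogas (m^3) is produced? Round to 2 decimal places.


Compute volatile solids:
  VS = mass * VS_fraction = 4928 * 0.63 = 3104.64 kg
Calculate biogas volume:
  Biogas = VS * specific_yield = 3104.64 * 0.69
  Biogas = 2142.20 m^3

2142.20


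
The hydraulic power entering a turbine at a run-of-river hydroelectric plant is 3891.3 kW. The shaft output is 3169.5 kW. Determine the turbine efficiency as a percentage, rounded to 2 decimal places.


Turbine efficiency = (output power / input power) * 100
eta = (3169.5 / 3891.3) * 100
eta = 81.45%

81.45


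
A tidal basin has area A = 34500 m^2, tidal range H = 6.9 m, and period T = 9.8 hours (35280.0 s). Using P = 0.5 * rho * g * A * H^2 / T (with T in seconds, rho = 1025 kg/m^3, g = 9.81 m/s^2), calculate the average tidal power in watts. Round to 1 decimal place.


Convert period to seconds: T = 9.8 * 3600 = 35280.0 s
H^2 = 6.9^2 = 47.61
P = 0.5 * rho * g * A * H^2 / T
P = 0.5 * 1025 * 9.81 * 34500 * 47.61 / 35280.0
P = 234073.1 W

234073.1


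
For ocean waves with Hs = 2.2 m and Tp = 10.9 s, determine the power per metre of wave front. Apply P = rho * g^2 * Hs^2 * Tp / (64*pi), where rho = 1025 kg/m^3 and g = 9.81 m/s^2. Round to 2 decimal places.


Apply wave power formula:
  g^2 = 9.81^2 = 96.2361
  Hs^2 = 2.2^2 = 4.84
  Numerator = rho * g^2 * Hs^2 * Tp = 1025 * 96.2361 * 4.84 * 10.9 = 5203957.48
  Denominator = 64 * pi = 201.0619
  P = 5203957.48 / 201.0619 = 25882.36 W/m

25882.36


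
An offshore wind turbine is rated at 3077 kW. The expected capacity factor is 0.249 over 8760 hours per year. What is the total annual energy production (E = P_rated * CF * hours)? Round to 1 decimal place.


Annual energy = rated_kW * capacity_factor * hours_per_year
Given: P_rated = 3077 kW, CF = 0.249, hours = 8760
E = 3077 * 0.249 * 8760
E = 6711675.5 kWh

6711675.5


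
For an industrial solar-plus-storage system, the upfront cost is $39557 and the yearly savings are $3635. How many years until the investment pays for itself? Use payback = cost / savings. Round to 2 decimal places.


Simple payback period = initial cost / annual savings
Payback = 39557 / 3635
Payback = 10.88 years

10.88


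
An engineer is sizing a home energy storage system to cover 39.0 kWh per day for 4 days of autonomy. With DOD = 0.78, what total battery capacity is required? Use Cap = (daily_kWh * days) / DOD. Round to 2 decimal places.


Total energy needed = daily * days = 39.0 * 4 = 156.0 kWh
Account for depth of discharge:
  Cap = total_energy / DOD = 156.0 / 0.78
  Cap = 200.00 kWh

200.00


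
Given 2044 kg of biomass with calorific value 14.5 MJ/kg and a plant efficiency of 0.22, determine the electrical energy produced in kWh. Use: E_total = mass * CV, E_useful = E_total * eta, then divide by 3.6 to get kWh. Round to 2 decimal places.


Total energy = mass * CV = 2044 * 14.5 = 29638.0 MJ
Useful energy = total * eta = 29638.0 * 0.22 = 6520.36 MJ
Convert to kWh: 6520.36 / 3.6
Useful energy = 1811.21 kWh

1811.21


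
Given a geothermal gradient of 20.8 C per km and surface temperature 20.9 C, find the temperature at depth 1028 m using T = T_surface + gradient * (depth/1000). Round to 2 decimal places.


Convert depth to km: 1028 / 1000 = 1.028 km
Temperature increase = gradient * depth_km = 20.8 * 1.028 = 21.38 C
Temperature at depth = T_surface + delta_T = 20.9 + 21.38
T = 42.28 C

42.28


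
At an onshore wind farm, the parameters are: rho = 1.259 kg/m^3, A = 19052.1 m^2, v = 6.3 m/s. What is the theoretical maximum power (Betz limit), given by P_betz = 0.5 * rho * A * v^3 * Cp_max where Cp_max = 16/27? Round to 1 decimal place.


The Betz coefficient Cp_max = 16/27 = 0.5926
v^3 = 6.3^3 = 250.047
P_betz = 0.5 * rho * A * v^3 * Cp_max
P_betz = 0.5 * 1.259 * 19052.1 * 250.047 * 0.5926
P_betz = 1777118.8 W

1777118.8


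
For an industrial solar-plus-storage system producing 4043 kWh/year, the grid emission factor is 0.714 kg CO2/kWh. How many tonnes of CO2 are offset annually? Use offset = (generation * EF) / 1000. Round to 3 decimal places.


CO2 offset in kg = generation * emission_factor
CO2 offset = 4043 * 0.714 = 2886.7 kg
Convert to tonnes:
  CO2 offset = 2886.7 / 1000 = 2.887 tonnes

2.887


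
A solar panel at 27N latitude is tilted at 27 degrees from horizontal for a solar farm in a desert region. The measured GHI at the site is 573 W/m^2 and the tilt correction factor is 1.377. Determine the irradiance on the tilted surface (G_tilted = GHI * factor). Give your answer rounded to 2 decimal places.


Identify the given values:
  GHI = 573 W/m^2, tilt correction factor = 1.377
Apply the formula G_tilted = GHI * factor:
  G_tilted = 573 * 1.377
  G_tilted = 789.02 W/m^2

789.02


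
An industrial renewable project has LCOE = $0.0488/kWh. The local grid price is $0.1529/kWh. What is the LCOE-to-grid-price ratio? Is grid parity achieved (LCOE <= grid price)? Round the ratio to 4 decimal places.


Compare LCOE to grid price:
  LCOE = $0.0488/kWh, Grid price = $0.1529/kWh
  Ratio = LCOE / grid_price = 0.0488 / 0.1529 = 0.3192
  Grid parity achieved (ratio <= 1)? yes

0.3192


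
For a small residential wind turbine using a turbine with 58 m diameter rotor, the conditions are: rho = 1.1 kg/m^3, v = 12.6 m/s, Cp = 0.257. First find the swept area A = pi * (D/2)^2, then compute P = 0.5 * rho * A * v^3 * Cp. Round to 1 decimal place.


Step 1 -- Compute swept area:
  A = pi * (D/2)^2 = pi * (58/2)^2 = 2642.08 m^2
Step 2 -- Apply wind power equation:
  P = 0.5 * rho * A * v^3 * Cp
  v^3 = 12.6^3 = 2000.376
  P = 0.5 * 1.1 * 2642.08 * 2000.376 * 0.257
  P = 747056.3 W

747056.3


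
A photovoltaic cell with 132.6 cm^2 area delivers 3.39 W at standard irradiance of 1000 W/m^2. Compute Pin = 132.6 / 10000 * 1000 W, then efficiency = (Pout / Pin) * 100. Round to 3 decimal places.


First compute the input power:
  Pin = area_cm2 / 10000 * G = 132.6 / 10000 * 1000 = 13.26 W
Then compute efficiency:
  Efficiency = (Pout / Pin) * 100 = (3.39 / 13.26) * 100
  Efficiency = 25.566%

25.566


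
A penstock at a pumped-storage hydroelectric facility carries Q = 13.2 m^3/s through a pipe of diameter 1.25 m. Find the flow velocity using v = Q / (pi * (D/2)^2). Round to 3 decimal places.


Compute pipe cross-sectional area:
  A = pi * (D/2)^2 = pi * (1.25/2)^2 = 1.2272 m^2
Calculate velocity:
  v = Q / A = 13.2 / 1.2272
  v = 10.756 m/s

10.756


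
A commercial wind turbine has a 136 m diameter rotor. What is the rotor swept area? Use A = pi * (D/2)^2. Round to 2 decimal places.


Compute the rotor radius:
  r = D / 2 = 136 / 2 = 68.0 m
Calculate swept area:
  A = pi * r^2 = pi * 68.0^2
  A = 14526.72 m^2

14526.72


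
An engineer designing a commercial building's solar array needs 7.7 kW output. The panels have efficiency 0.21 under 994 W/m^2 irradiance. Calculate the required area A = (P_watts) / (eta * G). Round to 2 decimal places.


Convert target power to watts: P = 7.7 * 1000 = 7700.0 W
Compute denominator: eta * G = 0.21 * 994 = 208.74
Required area A = P / (eta * G) = 7700.0 / 208.74
A = 36.89 m^2

36.89


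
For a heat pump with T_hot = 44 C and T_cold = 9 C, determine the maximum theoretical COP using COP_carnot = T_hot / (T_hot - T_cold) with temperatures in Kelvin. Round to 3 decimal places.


Convert to Kelvin:
  T_hot = 44 + 273.15 = 317.15 K
  T_cold = 9 + 273.15 = 282.15 K
Apply Carnot COP formula:
  COP = T_hot_K / (T_hot_K - T_cold_K) = 317.15 / 35.0
  COP = 9.061

9.061


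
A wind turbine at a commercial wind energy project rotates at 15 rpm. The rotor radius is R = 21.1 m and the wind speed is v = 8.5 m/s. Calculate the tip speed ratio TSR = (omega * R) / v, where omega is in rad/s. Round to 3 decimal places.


Convert rotational speed to rad/s:
  omega = 15 * 2 * pi / 60 = 1.5708 rad/s
Compute tip speed:
  v_tip = omega * R = 1.5708 * 21.1 = 33.144 m/s
Tip speed ratio:
  TSR = v_tip / v_wind = 33.144 / 8.5 = 3.899

3.899


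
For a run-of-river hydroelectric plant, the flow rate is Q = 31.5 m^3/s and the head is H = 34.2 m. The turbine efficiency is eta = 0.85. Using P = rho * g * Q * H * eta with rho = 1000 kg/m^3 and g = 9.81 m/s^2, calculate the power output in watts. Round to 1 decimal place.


Apply the hydropower formula P = rho * g * Q * H * eta
rho * g = 1000 * 9.81 = 9810.0
P = 9810.0 * 31.5 * 34.2 * 0.85
P = 8983066.1 W

8983066.1
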